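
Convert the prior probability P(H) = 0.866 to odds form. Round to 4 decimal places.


P(not H) = 1 - 0.866 = 0.134
Odds = 0.866 / 0.134 = 6.4627

6.4627


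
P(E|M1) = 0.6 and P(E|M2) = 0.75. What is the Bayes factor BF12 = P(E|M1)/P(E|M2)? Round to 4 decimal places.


Bayes factor BF12 = P(E|M1) / P(E|M2)
= 0.6 / 0.75
= 0.8

0.8


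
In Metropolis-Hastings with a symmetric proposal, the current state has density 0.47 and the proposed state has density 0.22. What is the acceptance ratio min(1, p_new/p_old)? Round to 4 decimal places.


Ratio = p_new / p_old = 0.22 / 0.47 = 0.4681
Acceptance = min(1, 0.4681) = 0.4681

0.4681


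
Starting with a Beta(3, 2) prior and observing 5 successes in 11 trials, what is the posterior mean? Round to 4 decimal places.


Posterior parameters: alpha = 3 + 5 = 8
beta = 2 + 6 = 8
Posterior mean = alpha / (alpha + beta) = 8 / 16
= 0.5

0.5


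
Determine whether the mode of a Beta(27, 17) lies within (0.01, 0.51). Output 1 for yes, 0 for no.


First find the mode: (a-1)/(a+b-2) = 0.619
Is 0.619 in (0.01, 0.51)? 0

0


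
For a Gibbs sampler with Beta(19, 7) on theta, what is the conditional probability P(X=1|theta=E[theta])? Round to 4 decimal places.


E[theta] = 19/(19+7) = 0.7308
P(X=1|theta) = theta = 0.7308

0.7308


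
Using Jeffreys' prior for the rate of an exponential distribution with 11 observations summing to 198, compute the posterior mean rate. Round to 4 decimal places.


Jeffreys' prior leads to posterior Gamma(11, 198).
Mean = 11/198 = 0.0556

0.0556


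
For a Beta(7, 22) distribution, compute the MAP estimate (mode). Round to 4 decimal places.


MAP = mode = (a-1)/(a+b-2)
= (7-1)/(7+22-2)
= 6/27 = 0.2222

0.2222


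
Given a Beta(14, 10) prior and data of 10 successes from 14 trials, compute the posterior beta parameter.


Number of failures = 14 - 10 = 4
Posterior beta = 10 + 4 = 14

14


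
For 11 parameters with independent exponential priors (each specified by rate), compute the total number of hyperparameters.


A exponential prior has 1 hyperparameter per parameter.
Total = 11 * 1 = 11

11


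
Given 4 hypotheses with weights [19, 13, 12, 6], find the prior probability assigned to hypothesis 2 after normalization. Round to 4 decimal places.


To normalize, divide each weight by the sum of all weights.
Sum = 50
Prior(H2) = 13/50 = 0.26

0.26


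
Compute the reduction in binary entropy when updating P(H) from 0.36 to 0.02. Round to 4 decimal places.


H_before = -p*log2(p) - (1-p)*log2(1-p) for p=0.36: 0.9427
H_after for p=0.02: 0.1414
Reduction = 0.9427 - 0.1414 = 0.8012

0.8012


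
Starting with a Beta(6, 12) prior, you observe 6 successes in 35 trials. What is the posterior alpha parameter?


For a Beta-Binomial conjugate model:
Posterior alpha = prior alpha + number of successes
= 6 + 6 = 12

12


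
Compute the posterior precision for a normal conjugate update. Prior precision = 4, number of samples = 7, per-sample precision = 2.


tau_post = tau_0 + n * tau
= 4 + 7 * 2 = 18

18


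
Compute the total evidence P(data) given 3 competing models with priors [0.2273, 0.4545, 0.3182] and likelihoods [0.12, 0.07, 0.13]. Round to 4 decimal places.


Marginal likelihood = sum P(model_i) * P(data|model_i)
Model 1: 0.2273 * 0.12 = 0.0273
Model 2: 0.4545 * 0.07 = 0.0318
Model 3: 0.3182 * 0.13 = 0.0414
Total = 0.1005

0.1005


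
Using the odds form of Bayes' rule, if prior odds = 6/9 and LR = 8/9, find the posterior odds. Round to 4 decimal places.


Bayes' rule in odds form: posterior odds = prior odds * LR
= (6 * 8) / (9 * 9)
= 48/81 = 0.5926

0.5926


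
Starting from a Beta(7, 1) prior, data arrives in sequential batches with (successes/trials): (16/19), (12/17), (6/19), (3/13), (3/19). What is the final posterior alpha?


In sequential Bayesian updating, we sum all successes.
Total successes = 40
Final alpha = 7 + 40 = 47

47


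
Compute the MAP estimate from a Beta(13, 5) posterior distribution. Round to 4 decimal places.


MAP = mode of Beta distribution
= (alpha - 1)/(alpha + beta - 2)
= (13-1)/(13+5-2)
= 12/16 = 0.75

0.75


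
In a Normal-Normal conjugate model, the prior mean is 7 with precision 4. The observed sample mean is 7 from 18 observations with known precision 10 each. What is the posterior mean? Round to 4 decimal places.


Posterior precision = tau0 + n*tau = 4 + 18*10 = 184
Posterior mean = (tau0*mu0 + n*tau*xbar) / posterior_precision
= (4*7 + 18*10*7) / 184
= 1288 / 184 = 7.0

7.0


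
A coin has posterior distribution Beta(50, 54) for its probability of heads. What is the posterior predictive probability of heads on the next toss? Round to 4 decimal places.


Posterior predictive = E[theta] = alpha/(alpha+beta)
= 50/104
= 0.4808

0.4808


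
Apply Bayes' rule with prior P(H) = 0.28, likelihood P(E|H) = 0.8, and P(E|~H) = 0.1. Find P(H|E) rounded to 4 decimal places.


Step 1: Compute marginal P(E) = P(E|H)P(H) + P(E|~H)P(~H)
= 0.8*0.28 + 0.1*0.72 = 0.296
Step 2: P(H|E) = P(E|H)P(H)/P(E) = 0.224/0.296
= 0.7568

0.7568


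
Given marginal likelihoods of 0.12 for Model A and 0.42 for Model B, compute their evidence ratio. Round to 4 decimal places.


Ratio = ML(A) / ML(B) = 0.12/0.42
= 0.2857

0.2857


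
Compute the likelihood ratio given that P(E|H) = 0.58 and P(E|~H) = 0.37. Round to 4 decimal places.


LR = P(E|H) / P(E|~H)
= 0.58 / 0.37 = 1.5676

1.5676


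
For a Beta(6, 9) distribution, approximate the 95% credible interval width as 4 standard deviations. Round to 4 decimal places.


Variance of Beta(a,b) = ab / ((a+b)^2 * (a+b+1))
= 6*9 / ((15)^2 * 16)
= 0.015
SD = sqrt(0.015) = 0.1225
Width = 4 * SD = 0.4899

0.4899


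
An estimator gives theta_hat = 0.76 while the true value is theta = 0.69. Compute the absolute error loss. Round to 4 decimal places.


The absolute error loss is |theta_hat - theta|
= |0.76 - 0.69|
= 0.07

0.07


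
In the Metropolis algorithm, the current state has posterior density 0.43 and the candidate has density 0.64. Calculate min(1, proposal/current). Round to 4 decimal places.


Ratio = 0.64/0.43 = 1.4884
Acceptance probability = min(1, 1.4884)
= 1.0

1.0


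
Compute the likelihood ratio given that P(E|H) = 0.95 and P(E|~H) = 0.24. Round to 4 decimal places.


LR = P(E|H) / P(E|~H)
= 0.95 / 0.24 = 3.9583

3.9583


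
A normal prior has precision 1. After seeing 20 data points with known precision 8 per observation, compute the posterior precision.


In the conjugate normal model, precisions add:
tau_posterior = tau_prior + n * tau_data
= 1 + 20*8 = 161

161


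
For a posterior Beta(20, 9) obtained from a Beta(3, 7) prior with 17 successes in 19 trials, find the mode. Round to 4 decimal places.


Mode = (alpha - 1) / (alpha + beta - 2)
= 19 / 27
= 0.7037

0.7037


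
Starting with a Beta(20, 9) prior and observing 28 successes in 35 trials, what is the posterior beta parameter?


Posterior beta = prior beta + failures
Failures = 35 - 28 = 7
beta_post = 9 + 7 = 16

16


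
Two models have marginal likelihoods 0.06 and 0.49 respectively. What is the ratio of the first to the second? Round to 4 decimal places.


Evidence ratio = 0.06 / 0.49
= 0.1224

0.1224


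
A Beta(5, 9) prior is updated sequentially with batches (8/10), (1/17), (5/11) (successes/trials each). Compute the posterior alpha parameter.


Sequential conjugate updating is equivalent to a single batch update.
Total successes across all batches = 14
alpha_posterior = alpha_prior + total_successes = 5 + 14
= 19

19


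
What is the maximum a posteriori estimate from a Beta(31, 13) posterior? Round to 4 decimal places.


The MAP estimate equals the mode of the distribution.
Mode of Beta(a,b) = (a-1)/(a+b-2)
= 30/42
= 0.7143

0.7143


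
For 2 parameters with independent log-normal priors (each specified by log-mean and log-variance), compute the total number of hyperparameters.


A log-normal prior has 2 hyperparameters per parameter.
Total = 2 * 2 = 4

4


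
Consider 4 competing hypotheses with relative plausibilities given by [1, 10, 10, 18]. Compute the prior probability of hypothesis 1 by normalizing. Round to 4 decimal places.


Sum of weights = 1 + 10 + 10 + 18 = 39
Normalized prior for H1 = 1 / 39
= 0.0256

0.0256


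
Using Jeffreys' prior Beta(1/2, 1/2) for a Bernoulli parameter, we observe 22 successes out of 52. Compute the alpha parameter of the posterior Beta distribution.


Conjugate update: Beta(0.5 + k, 0.5 + n - k).
k = 22, n - k = 30
Posterior alpha = 0.5 + k = 0.5 + 22 = 22.5

22.5


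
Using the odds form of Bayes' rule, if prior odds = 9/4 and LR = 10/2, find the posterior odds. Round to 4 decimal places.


Bayes' rule in odds form: posterior odds = prior odds * LR
= (9 * 10) / (4 * 2)
= 90/8 = 11.25

11.25


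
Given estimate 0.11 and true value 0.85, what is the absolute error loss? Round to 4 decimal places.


Absolute error = |estimate - true|
= |-0.74| = 0.74

0.74


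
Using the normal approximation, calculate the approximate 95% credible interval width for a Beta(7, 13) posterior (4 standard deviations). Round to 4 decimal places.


Var(Beta) = 7*13/(20^2 * 21) = 0.0108
SD = 0.1041
Width ~ 4*SD = 0.4163

0.4163


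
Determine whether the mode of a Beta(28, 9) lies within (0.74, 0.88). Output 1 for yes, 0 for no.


First find the mode: (a-1)/(a+b-2) = 0.7714
Is 0.7714 in (0.74, 0.88)? 1

1


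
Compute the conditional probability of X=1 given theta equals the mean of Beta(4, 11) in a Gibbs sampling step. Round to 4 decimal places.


Mean of Beta(4, 11) = 0.2667
P(X=1 | theta=0.2667) = 0.2667

0.2667


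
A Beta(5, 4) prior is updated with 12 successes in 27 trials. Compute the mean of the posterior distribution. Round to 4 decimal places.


After update: Beta(17, 19)
Mean = 17 / (17 + 19) = 17 / 36
= 0.4722

0.4722


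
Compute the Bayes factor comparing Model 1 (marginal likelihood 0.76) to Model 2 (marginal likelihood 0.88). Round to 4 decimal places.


BF12 = marginal likelihood of M1 / marginal likelihood of M2
= 0.76/0.88
= 0.8636

0.8636


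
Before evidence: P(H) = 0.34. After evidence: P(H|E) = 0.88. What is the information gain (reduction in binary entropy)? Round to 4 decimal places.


Prior entropy = 0.9248
Posterior entropy = 0.5294
Information gain = 0.9248 - 0.5294 = 0.3955

0.3955


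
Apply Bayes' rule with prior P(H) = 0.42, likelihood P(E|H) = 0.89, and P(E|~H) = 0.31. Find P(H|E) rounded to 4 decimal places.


Step 1: Compute marginal P(E) = P(E|H)P(H) + P(E|~H)P(~H)
= 0.89*0.42 + 0.31*0.58 = 0.5536
Step 2: P(H|E) = P(E|H)P(H)/P(E) = 0.3738/0.5536
= 0.6752

0.6752


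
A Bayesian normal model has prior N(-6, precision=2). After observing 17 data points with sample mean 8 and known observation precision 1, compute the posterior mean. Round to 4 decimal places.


Posterior mean = (prior_precision * prior_mean + n * data_precision * data_mean) / (prior_precision + n * data_precision)
Numerator = 2*-6 + 17*1*8 = 124
Denominator = 2 + 17*1 = 19
Posterior mean = 6.5263

6.5263


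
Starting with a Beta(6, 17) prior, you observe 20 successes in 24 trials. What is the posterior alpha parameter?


For a Beta-Binomial conjugate model:
Posterior alpha = prior alpha + number of successes
= 6 + 20 = 26

26


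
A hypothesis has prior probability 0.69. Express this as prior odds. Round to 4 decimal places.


Odds = P(H) / P(not H) = 0.69 / 0.31
= 2.2258

2.2258


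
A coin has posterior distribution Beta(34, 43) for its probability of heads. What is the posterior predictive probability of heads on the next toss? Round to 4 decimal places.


Posterior predictive = E[theta] = alpha/(alpha+beta)
= 34/77
= 0.4416

0.4416


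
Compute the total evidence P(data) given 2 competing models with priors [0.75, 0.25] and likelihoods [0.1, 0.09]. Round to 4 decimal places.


Marginal likelihood = sum P(model_i) * P(data|model_i)
Model 1: 0.75 * 0.1 = 0.075
Model 2: 0.25 * 0.09 = 0.0225
Total = 0.0975

0.0975


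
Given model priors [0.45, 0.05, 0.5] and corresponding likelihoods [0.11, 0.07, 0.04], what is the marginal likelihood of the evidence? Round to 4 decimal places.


P(E) = sum_i P(M_i) P(E|M_i)
= 0.0495 + 0.0035 + 0.02
= 0.073

0.073


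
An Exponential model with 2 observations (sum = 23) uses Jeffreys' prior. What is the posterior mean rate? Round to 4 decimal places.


Posterior Gamma(2, 23)
E[lambda] = 2/23 = 0.087

0.087


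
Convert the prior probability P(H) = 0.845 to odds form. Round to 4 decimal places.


P(not H) = 1 - 0.845 = 0.155
Odds = 0.845 / 0.155 = 5.4516

5.4516


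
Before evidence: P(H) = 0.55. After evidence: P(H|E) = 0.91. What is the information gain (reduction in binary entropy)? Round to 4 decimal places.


Prior entropy = 0.9928
Posterior entropy = 0.4365
Information gain = 0.9928 - 0.4365 = 0.5563

0.5563


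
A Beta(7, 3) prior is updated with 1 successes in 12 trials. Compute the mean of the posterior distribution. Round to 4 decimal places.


After update: Beta(8, 14)
Mean = 8 / (8 + 14) = 8 / 22
= 0.3636

0.3636


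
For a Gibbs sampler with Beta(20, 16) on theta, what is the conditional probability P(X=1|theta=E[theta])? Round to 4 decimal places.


E[theta] = 20/(20+16) = 0.5556
P(X=1|theta) = theta = 0.5556

0.5556


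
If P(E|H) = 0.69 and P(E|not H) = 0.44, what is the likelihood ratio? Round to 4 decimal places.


Likelihood ratio = P(E|H) / P(E|not H)
= 0.69 / 0.44
= 1.5682

1.5682


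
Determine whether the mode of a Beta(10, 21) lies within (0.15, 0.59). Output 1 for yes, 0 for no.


First find the mode: (a-1)/(a+b-2) = 0.3103
Is 0.3103 in (0.15, 0.59)? 1

1


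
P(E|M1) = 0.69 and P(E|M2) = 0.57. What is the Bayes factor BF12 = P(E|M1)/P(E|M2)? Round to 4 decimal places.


Bayes factor BF12 = P(E|M1) / P(E|M2)
= 0.69 / 0.57
= 1.2105

1.2105


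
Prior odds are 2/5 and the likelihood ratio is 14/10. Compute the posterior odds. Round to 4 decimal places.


Posterior odds = prior odds * likelihood ratio
= (2/5) * (14/10)
= 28 / 50
= 0.56

0.56


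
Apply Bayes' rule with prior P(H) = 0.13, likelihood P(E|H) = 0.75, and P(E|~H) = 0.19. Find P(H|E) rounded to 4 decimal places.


Step 1: Compute marginal P(E) = P(E|H)P(H) + P(E|~H)P(~H)
= 0.75*0.13 + 0.19*0.87 = 0.2628
Step 2: P(H|E) = P(E|H)P(H)/P(E) = 0.0975/0.2628
= 0.371

0.371


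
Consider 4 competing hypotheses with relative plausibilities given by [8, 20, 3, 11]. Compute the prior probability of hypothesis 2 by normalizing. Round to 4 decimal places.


Sum of weights = 8 + 20 + 3 + 11 = 42
Normalized prior for H2 = 20 / 42
= 0.4762

0.4762


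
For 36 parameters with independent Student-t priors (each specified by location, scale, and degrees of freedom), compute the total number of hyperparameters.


A Student-t prior has 3 hyperparameters per parameter.
Total = 36 * 3 = 108

108


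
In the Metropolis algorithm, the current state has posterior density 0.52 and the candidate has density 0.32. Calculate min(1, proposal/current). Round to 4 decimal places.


Ratio = 0.32/0.52 = 0.6154
Acceptance probability = min(1, 0.6154)
= 0.6154

0.6154


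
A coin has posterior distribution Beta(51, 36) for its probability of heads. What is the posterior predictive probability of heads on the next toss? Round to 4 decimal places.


Posterior predictive = E[theta] = alpha/(alpha+beta)
= 51/87
= 0.5862

0.5862


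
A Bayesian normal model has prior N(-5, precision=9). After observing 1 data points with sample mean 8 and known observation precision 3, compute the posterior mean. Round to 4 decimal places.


Posterior mean = (prior_precision * prior_mean + n * data_precision * data_mean) / (prior_precision + n * data_precision)
Numerator = 9*-5 + 1*3*8 = -21
Denominator = 9 + 1*3 = 12
Posterior mean = -1.75

-1.75


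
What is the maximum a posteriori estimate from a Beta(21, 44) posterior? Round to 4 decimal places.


The MAP estimate equals the mode of the distribution.
Mode of Beta(a,b) = (a-1)/(a+b-2)
= 20/63
= 0.3175

0.3175


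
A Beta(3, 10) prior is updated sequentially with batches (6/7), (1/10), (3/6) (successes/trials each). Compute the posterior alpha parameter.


Sequential conjugate updating is equivalent to a single batch update.
Total successes across all batches = 10
alpha_posterior = alpha_prior + total_successes = 3 + 10
= 13

13


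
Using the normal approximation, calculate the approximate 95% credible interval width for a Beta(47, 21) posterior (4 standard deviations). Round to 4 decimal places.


Var(Beta) = 47*21/(68^2 * 69) = 0.0031
SD = 0.0556
Width ~ 4*SD = 0.2225

0.2225


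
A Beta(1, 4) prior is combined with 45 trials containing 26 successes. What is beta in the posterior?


In conjugate updating:
beta_posterior = beta_prior + (n - k)
= 4 + (45 - 26)
= 4 + 19 = 23

23


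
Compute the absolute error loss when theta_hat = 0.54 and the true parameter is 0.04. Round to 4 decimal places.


L = |theta_hat - theta_true|
= |0.54 - 0.04| = 0.5

0.5


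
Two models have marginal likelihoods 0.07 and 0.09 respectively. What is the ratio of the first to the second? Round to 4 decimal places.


Evidence ratio = 0.07 / 0.09
= 0.7778

0.7778


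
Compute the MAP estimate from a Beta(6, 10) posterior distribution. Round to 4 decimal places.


MAP = mode of Beta distribution
= (alpha - 1)/(alpha + beta - 2)
= (6-1)/(6+10-2)
= 5/14 = 0.3571

0.3571


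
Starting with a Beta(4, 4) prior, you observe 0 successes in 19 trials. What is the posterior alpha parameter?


For a Beta-Binomial conjugate model:
Posterior alpha = prior alpha + number of successes
= 4 + 0 = 4

4


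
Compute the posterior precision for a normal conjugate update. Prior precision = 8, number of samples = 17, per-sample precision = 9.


tau_post = tau_0 + n * tau
= 8 + 17 * 9 = 161

161


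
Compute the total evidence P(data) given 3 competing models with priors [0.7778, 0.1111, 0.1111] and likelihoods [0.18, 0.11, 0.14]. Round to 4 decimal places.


Marginal likelihood = sum P(model_i) * P(data|model_i)
Model 1: 0.7778 * 0.18 = 0.14
Model 2: 0.1111 * 0.11 = 0.0122
Model 3: 0.1111 * 0.14 = 0.0156
Total = 0.1678

0.1678


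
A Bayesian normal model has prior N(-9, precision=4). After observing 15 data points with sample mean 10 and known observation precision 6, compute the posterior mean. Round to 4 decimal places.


Posterior mean = (prior_precision * prior_mean + n * data_precision * data_mean) / (prior_precision + n * data_precision)
Numerator = 4*-9 + 15*6*10 = 864
Denominator = 4 + 15*6 = 94
Posterior mean = 9.1915

9.1915


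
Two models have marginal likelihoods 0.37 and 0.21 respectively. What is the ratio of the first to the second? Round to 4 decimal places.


Evidence ratio = 0.37 / 0.21
= 1.7619

1.7619


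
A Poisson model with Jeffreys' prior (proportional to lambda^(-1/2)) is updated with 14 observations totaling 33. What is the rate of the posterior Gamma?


Posterior = Gamma(0.5 + S, n)
= Gamma(0.5 + 33, 14)
Posterior rate = 0 + n = 14

14.0


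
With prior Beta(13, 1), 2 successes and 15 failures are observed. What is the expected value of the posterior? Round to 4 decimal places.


Posterior = Beta(15, 16)
E[theta] = alpha/(alpha+beta)
= 15/31 = 0.4839

0.4839


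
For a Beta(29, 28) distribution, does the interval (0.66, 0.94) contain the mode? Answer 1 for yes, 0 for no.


Mode of Beta(a,b) = (a-1)/(a+b-2)
= (29-1)/(29+28-2) = 0.5091
Check: 0.66 <= 0.5091 <= 0.94?
Result: 0

0


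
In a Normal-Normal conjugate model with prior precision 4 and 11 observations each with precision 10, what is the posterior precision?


Posterior precision = prior precision + n * observation precision
= 4 + 11 * 10
= 4 + 110 = 114

114


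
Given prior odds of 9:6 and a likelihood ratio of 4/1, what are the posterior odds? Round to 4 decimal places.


Posterior odds = prior odds * LR
Prior odds = 9/6 = 1.5
LR = 4/1 = 4.0
Posterior odds = 1.5 * 4.0 = 6.0

6.0


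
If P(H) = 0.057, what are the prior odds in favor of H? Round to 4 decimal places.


Prior odds = P(H) / (1 - P(H))
= 0.057 / 0.943
= 0.0604

0.0604


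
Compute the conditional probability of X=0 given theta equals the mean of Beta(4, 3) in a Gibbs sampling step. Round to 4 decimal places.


Mean of Beta(4, 3) = 0.5714
P(X=0 | theta=0.5714) = 0.4286

0.4286


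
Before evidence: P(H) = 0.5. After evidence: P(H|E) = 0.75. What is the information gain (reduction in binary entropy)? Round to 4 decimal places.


Prior entropy = 1.0
Posterior entropy = 0.8113
Information gain = 1.0 - 0.8113 = 0.1887

0.1887


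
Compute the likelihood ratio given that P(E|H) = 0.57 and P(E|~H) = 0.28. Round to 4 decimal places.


LR = P(E|H) / P(E|~H)
= 0.57 / 0.28 = 2.0357

2.0357


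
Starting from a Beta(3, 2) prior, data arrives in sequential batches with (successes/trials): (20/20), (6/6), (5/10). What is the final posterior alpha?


In sequential Bayesian updating, we sum all successes.
Total successes = 31
Final alpha = 3 + 31 = 34

34


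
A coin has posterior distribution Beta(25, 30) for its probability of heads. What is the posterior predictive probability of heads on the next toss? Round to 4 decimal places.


Posterior predictive = E[theta] = alpha/(alpha+beta)
= 25/55
= 0.4545

0.4545


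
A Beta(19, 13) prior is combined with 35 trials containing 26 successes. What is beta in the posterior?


In conjugate updating:
beta_posterior = beta_prior + (n - k)
= 13 + (35 - 26)
= 13 + 9 = 22

22


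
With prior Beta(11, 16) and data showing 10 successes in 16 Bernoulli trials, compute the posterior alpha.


Conjugate update: alpha_posterior = alpha_prior + k
= 11 + 10 = 21

21


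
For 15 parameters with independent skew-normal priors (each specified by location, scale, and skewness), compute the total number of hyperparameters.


A skew-normal prior has 3 hyperparameters per parameter.
Total = 15 * 3 = 45

45


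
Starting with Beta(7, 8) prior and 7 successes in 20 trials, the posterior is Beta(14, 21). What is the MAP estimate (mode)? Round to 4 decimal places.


The mode of Beta(a, b) when a > 1 and b > 1 is (a-1)/(a+b-2)
= (14 - 1) / (14 + 21 - 2)
= 13 / 33
= 0.3939

0.3939


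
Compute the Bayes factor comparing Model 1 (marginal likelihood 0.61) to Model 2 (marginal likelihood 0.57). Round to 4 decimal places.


BF12 = marginal likelihood of M1 / marginal likelihood of M2
= 0.61/0.57
= 1.0702

1.0702


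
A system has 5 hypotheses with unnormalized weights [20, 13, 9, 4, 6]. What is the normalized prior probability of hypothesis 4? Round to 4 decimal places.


The normalized prior is the weight divided by the total.
Total weight = 52
P(H4) = 4 / 52 = 0.0769

0.0769


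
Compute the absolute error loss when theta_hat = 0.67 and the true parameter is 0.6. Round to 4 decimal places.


L = |theta_hat - theta_true|
= |0.67 - 0.6| = 0.07

0.07


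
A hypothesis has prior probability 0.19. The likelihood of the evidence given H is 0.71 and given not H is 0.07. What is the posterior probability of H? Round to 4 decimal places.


Using Bayes' theorem:
P(E) = 0.19 * 0.71 + 0.81 * 0.07
P(E) = 0.1916
P(H|E) = (0.19 * 0.71) / 0.1916 = 0.7041

0.7041


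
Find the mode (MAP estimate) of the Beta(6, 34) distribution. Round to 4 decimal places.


For Beta(a,b) with a,b > 1:
Mode = (a-1)/(a+b-2) = (6-1)/(40-2)
= 5/38 = 0.1316

0.1316


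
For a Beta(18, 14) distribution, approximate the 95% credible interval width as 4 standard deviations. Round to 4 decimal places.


Variance of Beta(a,b) = ab / ((a+b)^2 * (a+b+1))
= 18*14 / ((32)^2 * 33)
= 0.0075
SD = sqrt(0.0075) = 0.0864
Width = 4 * SD = 0.3454

0.3454


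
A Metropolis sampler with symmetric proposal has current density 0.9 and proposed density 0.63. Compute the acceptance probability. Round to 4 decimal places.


For symmetric proposals, acceptance = min(1, pi(x*)/pi(x))
= min(1, 0.63/0.9)
= min(1, 0.7) = 0.7

0.7


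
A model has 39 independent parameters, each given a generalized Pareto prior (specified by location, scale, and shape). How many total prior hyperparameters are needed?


Each generalized Pareto prior needs 3 hyperparameters (location, scale, and shape).
Total = 3 * 39 = 117

117


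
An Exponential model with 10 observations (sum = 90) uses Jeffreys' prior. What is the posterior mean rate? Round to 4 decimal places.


Posterior Gamma(10, 90)
E[lambda] = 10/90 = 0.1111

0.1111


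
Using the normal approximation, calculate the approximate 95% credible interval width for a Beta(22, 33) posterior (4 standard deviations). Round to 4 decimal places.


Var(Beta) = 22*33/(55^2 * 56) = 0.0043
SD = 0.0655
Width ~ 4*SD = 0.2619

0.2619


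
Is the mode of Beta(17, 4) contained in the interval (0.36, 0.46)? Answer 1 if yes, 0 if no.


Mode = (a-1)/(a+b-2) = 16/19 = 0.8421
Interval: (0.36, 0.46)
Contains mode? 0

0


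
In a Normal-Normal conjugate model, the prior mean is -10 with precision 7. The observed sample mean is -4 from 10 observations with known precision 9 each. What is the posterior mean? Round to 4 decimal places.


Posterior precision = tau0 + n*tau = 7 + 10*9 = 97
Posterior mean = (tau0*mu0 + n*tau*xbar) / posterior_precision
= (7*-10 + 10*9*-4) / 97
= -430 / 97 = -4.433

-4.433


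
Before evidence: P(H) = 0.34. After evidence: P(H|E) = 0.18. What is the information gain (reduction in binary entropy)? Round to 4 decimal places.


Prior entropy = 0.9248
Posterior entropy = 0.6801
Information gain = 0.9248 - 0.6801 = 0.2447

0.2447


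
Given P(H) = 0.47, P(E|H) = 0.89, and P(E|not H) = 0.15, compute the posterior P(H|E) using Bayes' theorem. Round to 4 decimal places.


By Bayes' theorem: P(H|E) = P(E|H)*P(H) / P(E)
P(E) = P(E|H)*P(H) + P(E|not H)*P(not H)
P(E) = 0.89*0.47 + 0.15*0.53 = 0.4978
P(H|E) = 0.89*0.47 / 0.4978 = 0.8403

0.8403


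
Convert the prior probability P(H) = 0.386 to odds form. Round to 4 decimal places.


P(not H) = 1 - 0.386 = 0.614
Odds = 0.386 / 0.614 = 0.6287

0.6287


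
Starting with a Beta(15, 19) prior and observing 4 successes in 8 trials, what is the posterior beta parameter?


Posterior beta = prior beta + failures
Failures = 8 - 4 = 4
beta_post = 19 + 4 = 23

23


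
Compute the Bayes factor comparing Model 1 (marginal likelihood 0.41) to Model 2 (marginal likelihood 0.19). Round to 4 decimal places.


BF12 = marginal likelihood of M1 / marginal likelihood of M2
= 0.41/0.19
= 2.1579

2.1579


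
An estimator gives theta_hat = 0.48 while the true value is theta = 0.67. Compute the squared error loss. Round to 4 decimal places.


The squared error loss is (theta_hat - theta)^2
= (0.48 - 0.67)^2
= (-0.19)^2 = 0.0361

0.0361


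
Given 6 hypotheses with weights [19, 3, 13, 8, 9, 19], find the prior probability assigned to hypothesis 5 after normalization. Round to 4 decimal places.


To normalize, divide each weight by the sum of all weights.
Sum = 71
Prior(H5) = 9/71 = 0.1268

0.1268


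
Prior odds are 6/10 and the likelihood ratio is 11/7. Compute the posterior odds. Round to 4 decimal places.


Posterior odds = prior odds * likelihood ratio
= (6/10) * (11/7)
= 66 / 70
= 0.9429

0.9429


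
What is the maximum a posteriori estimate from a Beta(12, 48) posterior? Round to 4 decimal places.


The MAP estimate equals the mode of the distribution.
Mode of Beta(a,b) = (a-1)/(a+b-2)
= 11/58
= 0.1897

0.1897


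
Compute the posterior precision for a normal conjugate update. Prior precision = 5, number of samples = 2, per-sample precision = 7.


tau_post = tau_0 + n * tau
= 5 + 2 * 7 = 19

19


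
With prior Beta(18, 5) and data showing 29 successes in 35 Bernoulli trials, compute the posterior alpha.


Conjugate update: alpha_posterior = alpha_prior + k
= 18 + 29 = 47

47


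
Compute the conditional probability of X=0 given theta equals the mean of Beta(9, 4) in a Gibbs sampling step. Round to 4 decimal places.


Mean of Beta(9, 4) = 0.6923
P(X=0 | theta=0.6923) = 0.3077

0.3077


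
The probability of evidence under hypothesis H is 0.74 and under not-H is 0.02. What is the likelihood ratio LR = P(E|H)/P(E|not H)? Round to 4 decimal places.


LR = 0.74 / 0.02
= 37.0

37.0


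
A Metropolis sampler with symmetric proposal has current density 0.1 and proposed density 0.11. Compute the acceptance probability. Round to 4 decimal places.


For symmetric proposals, acceptance = min(1, pi(x*)/pi(x))
= min(1, 0.11/0.1)
= min(1, 1.1) = 1.0

1.0


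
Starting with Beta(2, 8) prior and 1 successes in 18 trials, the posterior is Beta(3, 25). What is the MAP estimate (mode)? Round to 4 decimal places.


The mode of Beta(a, b) when a > 1 and b > 1 is (a-1)/(a+b-2)
= (3 - 1) / (3 + 25 - 2)
= 2 / 26
= 0.0769

0.0769


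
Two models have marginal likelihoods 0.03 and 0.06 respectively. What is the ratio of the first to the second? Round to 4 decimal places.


Evidence ratio = 0.03 / 0.06
= 0.5

0.5


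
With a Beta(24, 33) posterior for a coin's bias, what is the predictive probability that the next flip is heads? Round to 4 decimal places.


The predictive probability equals the posterior mean.
P(next = heads) = alpha / (alpha + beta)
= 24 / 57 = 0.4211

0.4211


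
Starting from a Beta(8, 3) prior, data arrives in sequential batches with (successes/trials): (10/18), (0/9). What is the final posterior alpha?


In sequential Bayesian updating, we sum all successes.
Total successes = 10
Final alpha = 8 + 10 = 18

18


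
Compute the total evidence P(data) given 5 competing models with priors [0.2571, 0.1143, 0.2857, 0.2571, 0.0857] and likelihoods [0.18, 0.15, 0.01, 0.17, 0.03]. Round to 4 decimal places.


Marginal likelihood = sum P(model_i) * P(data|model_i)
Model 1: 0.2571 * 0.18 = 0.0463
Model 2: 0.1143 * 0.15 = 0.0171
Model 3: 0.2857 * 0.01 = 0.0029
Model 4: 0.2571 * 0.17 = 0.0437
Model 5: 0.0857 * 0.03 = 0.0026
Total = 0.1126

0.1126


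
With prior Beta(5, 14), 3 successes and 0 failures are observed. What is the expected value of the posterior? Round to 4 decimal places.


Posterior = Beta(8, 14)
E[theta] = alpha/(alpha+beta)
= 8/22 = 0.3636

0.3636


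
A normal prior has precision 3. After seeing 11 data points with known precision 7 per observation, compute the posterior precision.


In the conjugate normal model, precisions add:
tau_posterior = tau_prior + n * tau_data
= 3 + 11*7 = 80

80


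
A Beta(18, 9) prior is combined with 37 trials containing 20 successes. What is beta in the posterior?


In conjugate updating:
beta_posterior = beta_prior + (n - k)
= 9 + (37 - 20)
= 9 + 17 = 26

26


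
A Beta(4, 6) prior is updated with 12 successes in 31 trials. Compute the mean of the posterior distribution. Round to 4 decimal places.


After update: Beta(16, 25)
Mean = 16 / (16 + 25) = 16 / 41
= 0.3902

0.3902


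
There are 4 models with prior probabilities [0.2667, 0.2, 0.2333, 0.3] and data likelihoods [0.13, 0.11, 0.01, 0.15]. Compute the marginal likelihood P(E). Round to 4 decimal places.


P(E) = sum over models of P(M_i) * P(E|M_i)
= 0.2667*0.13 + 0.2*0.11 + 0.2333*0.01 + 0.3*0.15
= 0.104

0.104


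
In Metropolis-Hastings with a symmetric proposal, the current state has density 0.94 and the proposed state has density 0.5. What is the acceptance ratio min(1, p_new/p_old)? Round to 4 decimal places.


Ratio = p_new / p_old = 0.5 / 0.94 = 0.5319
Acceptance = min(1, 0.5319) = 0.5319

0.5319


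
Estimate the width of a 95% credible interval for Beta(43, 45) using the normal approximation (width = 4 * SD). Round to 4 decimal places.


For Beta(a,b): Var = ab/((a+b)^2(a+b+1))
Var = 0.0028, SD = 0.053
Approximate 95% CI width = 4 * 0.053 = 0.2119

0.2119


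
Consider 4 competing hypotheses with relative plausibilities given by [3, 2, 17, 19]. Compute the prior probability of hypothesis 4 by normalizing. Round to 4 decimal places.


Sum of weights = 3 + 2 + 17 + 19 = 41
Normalized prior for H4 = 19 / 41
= 0.4634

0.4634


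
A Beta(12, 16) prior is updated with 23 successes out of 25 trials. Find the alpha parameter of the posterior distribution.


In the Beta-Binomial conjugate update:
alpha_post = alpha_prior + successes
= 12 + 23
= 35

35


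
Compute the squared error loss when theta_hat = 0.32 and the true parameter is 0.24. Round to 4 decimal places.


L = (theta_hat - theta_true)^2
= (0.32 - 0.24)^2
= 0.08^2 = 0.0064

0.0064


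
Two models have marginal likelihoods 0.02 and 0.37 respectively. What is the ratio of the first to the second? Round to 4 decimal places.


Evidence ratio = 0.02 / 0.37
= 0.0541

0.0541


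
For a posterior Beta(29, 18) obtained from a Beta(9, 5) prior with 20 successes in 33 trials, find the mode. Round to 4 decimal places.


Mode = (alpha - 1) / (alpha + beta - 2)
= 28 / 45
= 0.6222

0.6222


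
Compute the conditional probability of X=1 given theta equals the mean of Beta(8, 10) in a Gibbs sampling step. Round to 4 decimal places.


Mean of Beta(8, 10) = 0.4444
P(X=1 | theta=0.4444) = 0.4444

0.4444


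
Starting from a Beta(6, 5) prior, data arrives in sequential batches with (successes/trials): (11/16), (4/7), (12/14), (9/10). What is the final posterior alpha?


In sequential Bayesian updating, we sum all successes.
Total successes = 36
Final alpha = 6 + 36 = 42

42


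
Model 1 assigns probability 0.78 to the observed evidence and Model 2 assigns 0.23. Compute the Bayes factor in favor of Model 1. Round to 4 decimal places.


BF = P(data|M1) / P(data|M2)
= 0.78 / 0.23 = 3.3913

3.3913


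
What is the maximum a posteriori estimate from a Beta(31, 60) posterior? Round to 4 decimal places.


The MAP estimate equals the mode of the distribution.
Mode of Beta(a,b) = (a-1)/(a+b-2)
= 30/89
= 0.3371

0.3371


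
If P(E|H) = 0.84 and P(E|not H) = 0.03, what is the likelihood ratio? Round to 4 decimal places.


Likelihood ratio = P(E|H) / P(E|not H)
= 0.84 / 0.03
= 28.0

28.0


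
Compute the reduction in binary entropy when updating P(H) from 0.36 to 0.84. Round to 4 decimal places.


H_before = -p*log2(p) - (1-p)*log2(1-p) for p=0.36: 0.9427
H_after for p=0.84: 0.6343
Reduction = 0.9427 - 0.6343 = 0.3084

0.3084


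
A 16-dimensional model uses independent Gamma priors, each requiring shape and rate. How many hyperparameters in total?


Per parameter: 2 (shape and rate).
Total = 16 * 2 = 32

32


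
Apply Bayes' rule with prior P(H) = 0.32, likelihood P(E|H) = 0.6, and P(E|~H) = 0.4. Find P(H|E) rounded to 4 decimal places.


Step 1: Compute marginal P(E) = P(E|H)P(H) + P(E|~H)P(~H)
= 0.6*0.32 + 0.4*0.68 = 0.464
Step 2: P(H|E) = P(E|H)P(H)/P(E) = 0.192/0.464
= 0.4138

0.4138


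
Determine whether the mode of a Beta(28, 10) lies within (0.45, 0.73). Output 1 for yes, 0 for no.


First find the mode: (a-1)/(a+b-2) = 0.75
Is 0.75 in (0.45, 0.73)? 0

0


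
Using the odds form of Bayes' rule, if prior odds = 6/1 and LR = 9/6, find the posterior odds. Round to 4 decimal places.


Bayes' rule in odds form: posterior odds = prior odds * LR
= (6 * 9) / (1 * 6)
= 54/6 = 9.0

9.0


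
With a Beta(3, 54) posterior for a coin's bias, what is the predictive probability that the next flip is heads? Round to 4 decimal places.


The predictive probability equals the posterior mean.
P(next = heads) = alpha / (alpha + beta)
= 3 / 57 = 0.0526

0.0526


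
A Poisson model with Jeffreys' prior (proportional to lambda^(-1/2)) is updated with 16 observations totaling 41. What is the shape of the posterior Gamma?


Posterior = Gamma(0.5 + S, n)
= Gamma(0.5 + 41, 16)
Posterior shape = 0.5 + S = 0.5 + 41 = 41.5

41.5


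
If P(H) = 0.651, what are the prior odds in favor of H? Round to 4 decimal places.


Prior odds = P(H) / (1 - P(H))
= 0.651 / 0.349
= 1.8653

1.8653


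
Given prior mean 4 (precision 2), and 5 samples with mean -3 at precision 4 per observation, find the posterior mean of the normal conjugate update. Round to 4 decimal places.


The posterior mean is a precision-weighted average of prior and data.
Post. prec. = 2 + 20 = 22
Post. mean = (8 + -60)/22 = -52/22 = -2.3636

-2.3636


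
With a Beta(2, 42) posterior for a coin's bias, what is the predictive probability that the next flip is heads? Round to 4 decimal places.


The predictive probability equals the posterior mean.
P(next = heads) = alpha / (alpha + beta)
= 2 / 44 = 0.0455

0.0455


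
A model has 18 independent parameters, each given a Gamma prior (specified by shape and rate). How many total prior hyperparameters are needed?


Each Gamma prior needs 2 hyperparameters (shape and rate).
Total = 2 * 18 = 36

36


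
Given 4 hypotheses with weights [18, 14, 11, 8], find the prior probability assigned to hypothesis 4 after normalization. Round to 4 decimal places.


To normalize, divide each weight by the sum of all weights.
Sum = 51
Prior(H4) = 8/51 = 0.1569

0.1569


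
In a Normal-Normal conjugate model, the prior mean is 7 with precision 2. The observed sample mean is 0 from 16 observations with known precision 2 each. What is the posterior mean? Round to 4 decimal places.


Posterior precision = tau0 + n*tau = 2 + 16*2 = 34
Posterior mean = (tau0*mu0 + n*tau*xbar) / posterior_precision
= (2*7 + 16*2*0) / 34
= 14 / 34 = 0.4118

0.4118


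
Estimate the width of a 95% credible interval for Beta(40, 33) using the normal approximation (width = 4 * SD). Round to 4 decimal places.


For Beta(a,b): Var = ab/((a+b)^2(a+b+1))
Var = 0.0033, SD = 0.0579
Approximate 95% CI width = 4 * 0.0579 = 0.2314

0.2314


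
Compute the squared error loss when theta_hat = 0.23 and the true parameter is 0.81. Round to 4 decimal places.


L = (theta_hat - theta_true)^2
= (0.23 - 0.81)^2
= -0.58^2 = 0.3364

0.3364


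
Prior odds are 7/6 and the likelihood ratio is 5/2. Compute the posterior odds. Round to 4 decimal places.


Posterior odds = prior odds * likelihood ratio
= (7/6) * (5/2)
= 35 / 12
= 2.9167

2.9167


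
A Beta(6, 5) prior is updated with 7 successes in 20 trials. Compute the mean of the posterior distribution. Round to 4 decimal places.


After update: Beta(13, 18)
Mean = 13 / (13 + 18) = 13 / 31
= 0.4194

0.4194


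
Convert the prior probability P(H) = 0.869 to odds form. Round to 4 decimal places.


P(not H) = 1 - 0.869 = 0.131
Odds = 0.869 / 0.131 = 6.6336

6.6336


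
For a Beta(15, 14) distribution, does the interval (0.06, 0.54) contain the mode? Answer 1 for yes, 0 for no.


Mode of Beta(a,b) = (a-1)/(a+b-2)
= (15-1)/(15+14-2) = 0.5185
Check: 0.06 <= 0.5185 <= 0.54?
Result: 1

1


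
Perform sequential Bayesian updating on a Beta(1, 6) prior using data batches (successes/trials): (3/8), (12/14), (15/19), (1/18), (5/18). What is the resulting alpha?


Accumulate successes: 36
Posterior alpha = prior alpha + sum of successes
= 1 + 36 = 37

37


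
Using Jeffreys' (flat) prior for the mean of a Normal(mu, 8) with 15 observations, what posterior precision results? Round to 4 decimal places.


Flat prior means prior precision is 0.
Posterior precision = n / sigma^2 = 15/8 = 1.875

1.875


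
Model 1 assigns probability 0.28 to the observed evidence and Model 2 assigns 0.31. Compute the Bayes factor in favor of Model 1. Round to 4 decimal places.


BF = P(data|M1) / P(data|M2)
= 0.28 / 0.31 = 0.9032

0.9032


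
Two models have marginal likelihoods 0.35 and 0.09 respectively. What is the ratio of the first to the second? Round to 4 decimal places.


Evidence ratio = 0.35 / 0.09
= 3.8889

3.8889
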